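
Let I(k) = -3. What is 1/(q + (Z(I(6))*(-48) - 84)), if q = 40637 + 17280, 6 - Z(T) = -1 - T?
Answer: 1/57641 ≈ 1.7349e-5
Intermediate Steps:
Z(T) = 7 + T (Z(T) = 6 - (-1 - T) = 6 + (1 + T) = 7 + T)
q = 57917
1/(q + (Z(I(6))*(-48) - 84)) = 1/(57917 + ((7 - 3)*(-48) - 84)) = 1/(57917 + (4*(-48) - 84)) = 1/(57917 + (-192 - 84)) = 1/(57917 - 276) = 1/57641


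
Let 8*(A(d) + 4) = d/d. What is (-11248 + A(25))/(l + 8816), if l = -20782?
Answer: 90015/95728 ≈ 0.94032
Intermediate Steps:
A(d) = -31/8 (A(d) = -4 + (d/d)/8 = -4 + (⅛)*1 = -4 + ⅛ = -31/8)
(-11248 + A(25))/(l + 8816) = (-11248 - 31/8)/(-20782 + 8816) = -90015/8/(-11966) = -90015/8*(-1/11966) = 90015/95728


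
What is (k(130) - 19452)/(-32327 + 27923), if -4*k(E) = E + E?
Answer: 19517/4404 ≈ 4.4317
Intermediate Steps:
k(E) = -E/2 (k(E) = -(E + E)/4 = -E/2)
(k(130) - 19452)/(-32327 + 27923) = (-½*130 - 19452)/(-32327 + 27923) = (-65 - 19452)/(-4404) = -19517*(-1/4404) = 19517/4404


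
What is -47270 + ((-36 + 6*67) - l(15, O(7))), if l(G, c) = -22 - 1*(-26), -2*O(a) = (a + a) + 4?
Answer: -46908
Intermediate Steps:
O(a) = -2 - a (O(a) = -((a + a) + 4)/2 = -(2*a + 4)/2 = -(4 + 2*a)/2 = -2 - a)
l(G, c) = 4 (l(G, c) = -22 + 26 = 4)
-47270 + ((-36 + 6*67) - l(15, O(7))) = -47270 + ((-36 + 6*67) - 1*4) = -47270 + ((-36 + 402) - 4) = -47270 + (366 - 4) = -47270 + 362 = -46908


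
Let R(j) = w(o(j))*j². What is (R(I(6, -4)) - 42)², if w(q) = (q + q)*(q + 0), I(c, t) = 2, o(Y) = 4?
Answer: 7396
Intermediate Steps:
w(q) = 2*q² (w(q) = (2*q)*q = 2*q²)
R(j) = 32*j² (R(j) = (2*4²)*j² = (2*16)*j² = 32*j²)
(R(I(6, -4)) - 42)² = (32*2² - 42)² = (32*4 - 42)² = (128 - 42)² = 86² = 7396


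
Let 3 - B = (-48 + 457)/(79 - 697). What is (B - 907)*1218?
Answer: -113327389/103 ≈ -1.1003e+6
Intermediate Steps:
B = 2263/618 (B = 3 - (-48 + 457)/(79 - 697) = 3 - 409/(-618) = 3 - 409*(-1)/618 = 3 - 1*(-409/618) = 3 + 409/618 = 2263/618 ≈ 3.6618)
(B - 907)*1218 = (2263/618 - 907)*1218 = -558263/618*1218 = -113327389/103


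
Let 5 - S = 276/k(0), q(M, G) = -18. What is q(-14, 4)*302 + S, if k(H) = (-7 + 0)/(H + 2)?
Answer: -37465/7 ≈ -5352.1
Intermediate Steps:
k(H) = -7/(2 + H)
S = 587/7 (S = 5 - 276/((-7/(2 + 0))) = 5 - 276/((-7/2)) = 5 - 276/((-7*1/2)) = 5 - 276/(-7/2) = 5 - 276*(-2)/7 = 5 - 1*(-552/7) = 5 + 552/7 = 587/7 ≈ 83.857)
q(-14, 4)*302 + S = -18*302 + 587/7 = -5436 + 587/7 = -37465/7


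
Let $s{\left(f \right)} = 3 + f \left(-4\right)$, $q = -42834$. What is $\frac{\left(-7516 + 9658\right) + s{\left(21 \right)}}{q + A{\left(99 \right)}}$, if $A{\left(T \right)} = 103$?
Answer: $- \frac{2061}{42731} \approx -0.048232$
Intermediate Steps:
$s{\left(f \right)} = 3 - 4 f$
$\frac{\left(-7516 + 9658\right) + s{\left(21 \right)}}{q + A{\left(99 \right)}} = \frac{\left(-7516 + 9658\right) + \left(3 - 84\right)}{-42834 + 103} = \frac{2142 + \left(3 - 84\right)}{-42731} = \left(2142 - 81\right) \left(- \frac{1}{42731}\right) = 2061 \left(- \frac{1}{42731}\right) = - \frac{2061}{42731}$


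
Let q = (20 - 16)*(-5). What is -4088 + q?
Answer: -4108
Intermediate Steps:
q = -20 (q = 4*(-5) = -20)
-4088 + q = -4088 - 20 = -4108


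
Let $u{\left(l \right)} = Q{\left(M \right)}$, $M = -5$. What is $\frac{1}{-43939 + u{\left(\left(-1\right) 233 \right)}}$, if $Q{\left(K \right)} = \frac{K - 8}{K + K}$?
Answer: $- \frac{10}{439377} \approx -2.2759 \cdot 10^{-5}$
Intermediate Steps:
$Q{\left(K \right)} = \frac{-8 + K}{2 K}$
$u{\left(l \right)} = \frac{13}{10}$ ($u{\left(l \right)} = \frac{-8 - 5}{2 \left(-5\right)} = \frac{1}{2} \left(- \frac{1}{5}\right) \left(-13\right) = \frac{13}{10}$)
$\frac{1}{-43939 + u{\left(\left(-1\right) 233 \right)}} = \frac{1}{-43939 + \frac{13}{10}} = \frac{1}{- \frac{439377}{10}} = - \frac{10}{439377}$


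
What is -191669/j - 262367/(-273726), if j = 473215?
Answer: 1937600303/3500844570 ≈ 0.55347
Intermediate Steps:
-191669/j - 262367/(-273726) = -191669/473215 - 262367/(-273726) = -191669*1/473215 - 262367*(-1/273726) = -191669/473215 + 7091/7398 = 1937600303/3500844570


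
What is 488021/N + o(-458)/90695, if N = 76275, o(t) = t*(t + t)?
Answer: 15252112559/1383552225 ≈ 11.024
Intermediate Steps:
o(t) = 2*t**2 (o(t) = t*(2*t) = 2*t**2)
488021/N + o(-458)/90695 = 488021/76275 + (2*(-458)**2)/90695 = 488021*(1/76275) + (2*209764)*(1/90695) = 488021/76275 + 419528*(1/90695) = 488021/76275 + 419528/90695 = 15252112559/1383552225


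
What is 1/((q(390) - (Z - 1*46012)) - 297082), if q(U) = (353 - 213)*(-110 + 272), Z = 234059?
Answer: -1/462449 ≈ -2.1624e-6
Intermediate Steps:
q(U) = 22680 (q(U) = 140*162 = 22680)
1/((q(390) - (Z - 1*46012)) - 297082) = 1/((22680 - (234059 - 1*46012)) - 297082) = 1/((22680 - (234059 - 46012)) - 297082) = 1/((22680 - 1*188047) - 297082) = 1/((22680 - 188047) - 297082) = 1/(-165367 - 297082) = 1/(-462449) = -1/462449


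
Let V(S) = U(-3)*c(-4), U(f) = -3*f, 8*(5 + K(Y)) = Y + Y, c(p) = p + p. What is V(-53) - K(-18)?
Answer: -125/2 ≈ -62.500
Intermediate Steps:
c(p) = 2*p
K(Y) = -5 + Y/4 (K(Y) = -5 + (Y + Y)/8 = -5 + (2*Y)/8 = -5 + Y/4)
V(S) = -72 (V(S) = (-3*(-3))*(2*(-4)) = 9*(-8) = -72)
V(-53) - K(-18) = -72 - (-5 + (¼)*(-18)) = -72 - (-5 - 9/2) = -72 - 1*(-19/2) = -72 + 19/2 = -125/2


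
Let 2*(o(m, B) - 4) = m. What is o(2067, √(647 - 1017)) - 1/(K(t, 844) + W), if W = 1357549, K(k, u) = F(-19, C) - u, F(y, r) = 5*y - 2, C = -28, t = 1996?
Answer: 1407480799/1356608 ≈ 1037.5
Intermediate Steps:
o(m, B) = 4 + m/2
F(y, r) = -2 + 5*y
K(k, u) = -97 - u (K(k, u) = (-2 + 5*(-19)) - u = (-2 - 95) - u = -97 - u)
o(2067, √(647 - 1017)) - 1/(K(t, 844) + W) = (4 + (½)*2067) - 1/((-97 - 1*844) + 1357549) = (4 + 2067/2) - 1/((-97 - 844) + 1357549) = 2075/2 - 1/(-941 + 1357549) = 2075/2 - 1/1356608 = 1407480799/1356608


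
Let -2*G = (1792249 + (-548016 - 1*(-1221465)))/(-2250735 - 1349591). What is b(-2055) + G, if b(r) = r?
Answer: -7397437081/3600326 ≈ -2054.7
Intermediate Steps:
G = 1232849/3600326 (G = -(1792249 + (-548016 - 1*(-1221465)))/(2*(-2250735 - 1349591)) = -(1792249 + (-548016 + 1221465))/(2*(-3600326)) = -(1792249 + 673449)*(-1)/(2*3600326) = -1232849*(-1)/3600326 = -½*(-1232849/1800163) = 1232849/3600326 ≈ 0.34243)
b(-2055) + G = -2055 + 1232849/3600326 = -7397437081/3600326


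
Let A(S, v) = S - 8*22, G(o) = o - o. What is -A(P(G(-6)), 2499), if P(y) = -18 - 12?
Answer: 206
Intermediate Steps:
G(o) = 0
P(y) = -30
A(S, v) = -176 + S (A(S, v) = S - 176 = -176 + S)
-A(P(G(-6)), 2499) = -(-176 - 30) = -1*(-206) = 206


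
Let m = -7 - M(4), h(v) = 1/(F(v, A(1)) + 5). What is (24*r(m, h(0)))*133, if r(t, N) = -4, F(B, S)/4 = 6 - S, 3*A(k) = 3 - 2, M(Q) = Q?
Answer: -12768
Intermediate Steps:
A(k) = 1/3 (A(k) = (3 - 2)/3 = (1/3)*1 = 1/3)
F(B, S) = 24 - 4*S (F(B, S) = 4*(6 - S) = 24 - 4*S)
h(v) = 3/83 (h(v) = 1/((24 - 4*1/3) + 5) = 1/((24 - 4/3) + 5) = 1/(68/3 + 5) = 1/(83/3) = 3/83)
m = -11 (m = -7 - 1*4 = -7 - 4 = -11)
(24*r(m, h(0)))*133 = (24*(-4))*133 = -96*133 = -12768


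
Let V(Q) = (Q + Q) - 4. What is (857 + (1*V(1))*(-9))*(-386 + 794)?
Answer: 357000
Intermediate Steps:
V(Q) = -4 + 2*Q (V(Q) = 2*Q - 4 = -4 + 2*Q)
(857 + (1*V(1))*(-9))*(-386 + 794) = (857 + (1*(-4 + 2*1))*(-9))*(-386 + 794) = (857 + (1*(-4 + 2))*(-9))*408 = (857 + (1*(-2))*(-9))*408 = (857 - 2*(-9))*408 = (857 + 18)*408 = 875*408 = 357000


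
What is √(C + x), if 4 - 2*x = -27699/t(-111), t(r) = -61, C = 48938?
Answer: √725043682/122 ≈ 220.71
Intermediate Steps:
x = -27455/122 (x = 2 - (-27699)/(2*(-61)) = 2 - (-27699)*(-1)/(2*61) = 2 - ½*27699/61 = 2 - 27699/122 = -27455/122 ≈ -225.04)
√(C + x) = √(48938 - 27455/122) = √(5942981/122) = √725043682/122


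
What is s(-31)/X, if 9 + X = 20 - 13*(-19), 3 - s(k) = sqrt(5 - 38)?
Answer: 1/86 - I*sqrt(33)/258 ≈ 0.011628 - 0.022266*I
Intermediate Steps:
s(k) = 3 - I*sqrt(33) (s(k) = 3 - sqrt(5 - 38) = 3 - sqrt(-33) = 3 - I*sqrt(33))
X = 258 (X = -9 + (20 - 13*(-19)) = -9 + (20 + 247) = -9 + 267 = 258)
s(-31)/X = (3 - I*sqrt(33))/258 = (3 - I*sqrt(33))*(1/258) = 1/86 - I*sqrt(33)/258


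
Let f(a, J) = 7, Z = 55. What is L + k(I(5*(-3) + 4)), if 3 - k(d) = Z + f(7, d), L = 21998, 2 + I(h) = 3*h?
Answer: 21939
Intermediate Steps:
I(h) = -2 + 3*h
k(d) = -59 (k(d) = 3 - (55 + 7) = 3 - 1*62 = 3 - 62 = -59)
L + k(I(5*(-3) + 4)) = 21998 - 59 = 21939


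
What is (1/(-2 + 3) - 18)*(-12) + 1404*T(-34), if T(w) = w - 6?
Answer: -55956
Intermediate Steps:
T(w) = -6 + w
(1/(-2 + 3) - 18)*(-12) + 1404*T(-34) = (1/(-2 + 3) - 18)*(-12) + 1404*(-6 - 34) = (1/1 - 18)*(-12) + 1404*(-40) = (1 - 18)*(-12) - 56160 = -17*(-12) - 56160 = 204 - 56160 = -55956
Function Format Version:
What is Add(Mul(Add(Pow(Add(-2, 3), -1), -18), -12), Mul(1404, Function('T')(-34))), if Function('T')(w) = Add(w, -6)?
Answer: -55956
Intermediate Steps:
Function('T')(w) = Add(-6, w)
Add(Mul(Add(Pow(Add(-2, 3), -1), -18), -12), Mul(1404, Function('T')(-34))) = Add(Mul(Add(Pow(Add(-2, 3), -1), -18), -12), Mul(1404, Add(-6, -34))) = Add(Mul(Add(Pow(1, -1), -18), -12), Mul(1404, -40)) = Add(Mul(Add(1, -18), -12), -56160) = Add(Mul(-17, -12), -56160) = Add(204, -56160) = -55956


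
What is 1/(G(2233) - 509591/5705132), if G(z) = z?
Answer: 5705132/12739050165 ≈ 0.00044785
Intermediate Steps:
1/(G(2233) - 509591/5705132) = 1/(2233 - 509591/5705132) = 1/(12739050165/5705132) = 5705132/12739050165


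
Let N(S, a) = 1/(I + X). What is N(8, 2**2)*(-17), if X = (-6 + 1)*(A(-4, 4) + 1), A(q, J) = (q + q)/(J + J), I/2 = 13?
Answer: -17/26 ≈ -0.65385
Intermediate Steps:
I = 26 (I = 2*13 = 26)
A(q, J) = q/J (A(q, J) = (2*q)/((2*J)) = (2*q)*(1/(2*J)) = q/J)
X = 0 (X = (-6 + 1)*(-4/4 + 1) = -5*(-4*1/4 + 1) = -5*(-1 + 1) = -5*0 = 0)
N(S, a) = 1/26 (N(S, a) = 1/(26 + 0) = 1/26)
N(8, 2**2)*(-17) = (1/26)*(-17) = -17/26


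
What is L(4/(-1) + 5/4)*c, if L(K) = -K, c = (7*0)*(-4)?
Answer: 0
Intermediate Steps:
c = 0 (c = 0*(-4) = 0)
L(4/(-1) + 5/4)*c = -(4/(-1) + 5/4)*0 = -(4*(-1) + 5*(¼))*0 = -(-4 + 5/4)*0 = -1*(-11/4)*0 = (11/4)*0 = 0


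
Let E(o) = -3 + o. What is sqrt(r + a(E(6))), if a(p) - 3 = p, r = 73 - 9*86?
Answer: I*sqrt(695) ≈ 26.363*I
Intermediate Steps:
r = -701 (r = 73 - 774 = -701)
a(p) = 3 + p
sqrt(r + a(E(6))) = sqrt(-701 + (3 + (-3 + 6))) = sqrt(-701 + (3 + 3)) = sqrt(-701 + 6) = sqrt(-695) = I*sqrt(695)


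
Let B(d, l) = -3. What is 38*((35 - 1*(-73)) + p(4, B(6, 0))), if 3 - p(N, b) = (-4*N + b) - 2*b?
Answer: 4712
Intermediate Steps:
p(N, b) = 3 + b + 4*N (p(N, b) = 3 - ((-4*N + b) - 2*b) = 3 - ((b - 4*N) - 2*b) = 3 - (-b - 4*N) = 3 + (b + 4*N) = 3 + b + 4*N)
38*((35 - 1*(-73)) + p(4, B(6, 0))) = 38*((35 - 1*(-73)) + (3 - 3 + 4*4)) = 38*((35 + 73) + (3 - 3 + 16)) = 38*(108 + 16) = 38*124 = 4712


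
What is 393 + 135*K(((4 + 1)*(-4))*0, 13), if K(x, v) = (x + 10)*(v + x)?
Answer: 17943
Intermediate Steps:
K(x, v) = (10 + x)*(v + x)
393 + 135*K(((4 + 1)*(-4))*0, 13) = 393 + 135*((((4 + 1)*(-4))*0)**2 + 10*13 + 10*(((4 + 1)*(-4))*0) + 13*(((4 + 1)*(-4))*0)) = 393 + 135*(((5*(-4))*0)**2 + 130 + 10*((5*(-4))*0) + 13*((5*(-4))*0)) = 393 + 135*((-20*0)**2 + 130 + 10*(-20*0) + 13*(-20*0)) = 393 + 135*(0**2 + 130 + 10*0 + 13*0) = 393 + 135*(0 + 130 + 0 + 0) = 393 + 135*130 = 393 + 17550 = 17943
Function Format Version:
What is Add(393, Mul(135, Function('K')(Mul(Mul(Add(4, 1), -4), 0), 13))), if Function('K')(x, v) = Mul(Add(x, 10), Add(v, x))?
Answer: 17943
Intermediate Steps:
Function('K')(x, v) = Mul(Add(10, x), Add(v, x))
Add(393, Mul(135, Function('K')(Mul(Mul(Add(4, 1), -4), 0), 13))) = Add(393, Mul(135, Add(Pow(Mul(Mul(Add(4, 1), -4), 0), 2), Mul(10, 13), Mul(10, Mul(Mul(Add(4, 1), -4), 0)), Mul(13, Mul(Mul(Add(4, 1), -4), 0))))) = Add(393, Mul(135, Add(Pow(Mul(Mul(5, -4), 0), 2), 130, Mul(10, Mul(Mul(5, -4), 0)), Mul(13, Mul(Mul(5, -4), 0))))) = Add(393, Mul(135, Add(Pow(Mul(-20, 0), 2), 130, Mul(10, Mul(-20, 0)), Mul(13, Mul(-20, 0))))) = Add(393, Mul(135, Add(Pow(0, 2), 130, Mul(10, 0), Mul(13, 0)))) = Add(393, Mul(135, Add(0, 130, 0, 0))) = Add(393, Mul(135, 130)) = Add(393, 17550) = 17943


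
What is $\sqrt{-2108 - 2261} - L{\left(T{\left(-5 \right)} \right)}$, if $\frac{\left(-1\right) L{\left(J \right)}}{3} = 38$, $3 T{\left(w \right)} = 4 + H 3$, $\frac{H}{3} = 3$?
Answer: $114 + i \sqrt{4369} \approx 114.0 + 66.098 i$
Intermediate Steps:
$H = 9$ ($H = 3 \cdot 3 = 9$)
$T{\left(w \right)} = \frac{31}{3}$ ($T{\left(w \right)} = \frac{4 + 9 \cdot 3}{3} = \frac{4 + 27}{3} = \frac{1}{3} \cdot 31 = \frac{31}{3}$)
$L{\left(J \right)} = -114$ ($L{\left(J \right)} = \left(-3\right) 38 = -114$)
$\sqrt{-2108 - 2261} - L{\left(T{\left(-5 \right)} \right)} = \sqrt{-2108 - 2261} - -114 = \sqrt{-4369} + 114 = i \sqrt{4369} + 114 = 114 + i \sqrt{4369}$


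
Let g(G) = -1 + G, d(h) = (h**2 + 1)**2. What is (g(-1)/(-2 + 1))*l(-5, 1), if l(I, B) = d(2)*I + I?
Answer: -260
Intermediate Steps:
d(h) = (1 + h**2)**2
l(I, B) = 26*I (l(I, B) = (1 + 2**2)**2*I + I = (1 + 4)**2*I + I = 5**2*I + I = 25*I + I = 26*I)
(g(-1)/(-2 + 1))*l(-5, 1) = ((-1 - 1)/(-2 + 1))*(26*(-5)) = (-2/(-1))*(-130) = -1*(-2)*(-130) = 2*(-130) = -260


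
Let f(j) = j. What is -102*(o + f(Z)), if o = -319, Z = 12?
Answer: 31314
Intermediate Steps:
-102*(o + f(Z)) = -102*(-319 + 12) = -102*(-307) = 31314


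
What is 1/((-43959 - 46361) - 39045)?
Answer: -1/129365 ≈ -7.7301e-6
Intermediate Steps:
1/((-43959 - 46361) - 39045) = 1/(-90320 - 39045) = 1/(-129365) = -1/129365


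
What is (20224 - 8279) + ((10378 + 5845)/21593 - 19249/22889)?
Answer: 5903678488855/494242177 ≈ 11945.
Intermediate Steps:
(20224 - 8279) + ((10378 + 5845)/21593 - 19249/22889) = 11945 + (16223*(1/21593) - 19249*1/22889) = 11945 + (16223/21593 - 19249/22889) = 11945 - 44315410/494242177 = 5903678488855/494242177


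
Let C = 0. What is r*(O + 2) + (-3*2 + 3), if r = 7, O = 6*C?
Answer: 11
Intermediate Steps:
O = 0 (O = 6*0 = 0)
r*(O + 2) + (-3*2 + 3) = 7*(0 + 2) + (-3*2 + 3) = 7*2 + (-6 + 3) = 14 - 3 = 11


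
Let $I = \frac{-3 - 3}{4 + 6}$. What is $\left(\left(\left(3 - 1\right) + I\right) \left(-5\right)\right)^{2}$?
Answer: $49$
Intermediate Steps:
$I = - \frac{3}{5}$ ($I = - \frac{6}{10} = \left(-6\right) \frac{1}{10} = - \frac{3}{5} \approx -0.6$)
$\left(\left(\left(3 - 1\right) + I\right) \left(-5\right)\right)^{2} = \left(\left(\left(3 - 1\right) - \frac{3}{5}\right) \left(-5\right)\right)^{2} = \left(\left(2 - \frac{3}{5}\right) \left(-5\right)\right)^{2} = \left(\frac{7}{5} \left(-5\right)\right)^{2} = \left(-7\right)^{2} = 49$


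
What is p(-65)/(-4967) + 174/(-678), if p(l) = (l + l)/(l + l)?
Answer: -144156/561271 ≈ -0.25684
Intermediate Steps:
p(l) = 1 (p(l) = (2*l)/((2*l)) = (2*l)*(1/(2*l)) = 1)
p(-65)/(-4967) + 174/(-678) = 1/(-4967) + 174/(-678) = 1*(-1/4967) + 174*(-1/678) = -1/4967 - 29/113 = -144156/561271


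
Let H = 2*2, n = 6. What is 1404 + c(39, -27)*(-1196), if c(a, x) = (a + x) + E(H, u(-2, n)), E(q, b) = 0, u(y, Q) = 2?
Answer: -12948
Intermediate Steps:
H = 4
c(a, x) = a + x (c(a, x) = (a + x) + 0 = a + x)
1404 + c(39, -27)*(-1196) = 1404 + (39 - 27)*(-1196) = 1404 + 12*(-1196) = 1404 - 14352 = -12948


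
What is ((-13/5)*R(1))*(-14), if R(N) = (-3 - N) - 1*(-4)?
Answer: 0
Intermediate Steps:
R(N) = 1 - N (R(N) = (-3 - N) + 4 = 1 - N)
((-13/5)*R(1))*(-14) = ((-13/5)*(1 - 1*1))*(-14) = ((-13*⅕)*(1 - 1))*(-14) = -13/5*0*(-14) = 0*(-14) = 0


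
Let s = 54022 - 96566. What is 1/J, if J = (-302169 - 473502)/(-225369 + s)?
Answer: 267913/775671 ≈ 0.34540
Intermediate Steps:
s = -42544
J = 775671/267913 (J = (-302169 - 473502)/(-225369 - 42544) = -775671/(-267913) = -775671*(-1/267913) = 775671/267913 ≈ 2.8952)
1/J = 1/(775671/267913) = 267913/775671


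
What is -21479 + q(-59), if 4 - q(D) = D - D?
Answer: -21475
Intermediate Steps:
q(D) = 4 (q(D) = 4 - (D - D) = 4 - 1*0 = 4 + 0 = 4)
-21479 + q(-59) = -21479 + 4 = -21475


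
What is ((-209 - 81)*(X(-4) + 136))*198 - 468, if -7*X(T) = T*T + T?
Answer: -53978076/7 ≈ -7.7112e+6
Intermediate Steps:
X(T) = -T/7 - T**2/7 (X(T) = -(T*T + T)/7 = -(T**2 + T)/7 = -(T + T**2)/7 = -T/7 - T**2/7)
((-209 - 81)*(X(-4) + 136))*198 - 468 = ((-209 - 81)*(-1/7*(-4)*(1 - 4) + 136))*198 - 468 = -290*(-1/7*(-4)*(-3) + 136)*198 - 468 = -290*(-12/7 + 136)*198 - 468 = -290*940/7*198 - 468 = -272600/7*198 - 468 = -53974800/7 - 468 = -53978076/7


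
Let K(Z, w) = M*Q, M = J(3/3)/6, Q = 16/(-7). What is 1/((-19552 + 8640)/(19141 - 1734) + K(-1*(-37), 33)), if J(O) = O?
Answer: -365547/368408 ≈ -0.99223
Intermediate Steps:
Q = -16/7 (Q = 16*(-⅐) = -16/7 ≈ -2.2857)
M = ⅙ (M = (3/3)/6 = (3*(⅓))*(⅙) = 1*(⅙) = ⅙ ≈ 0.16667)
K(Z, w) = -8/21 (K(Z, w) = (⅙)*(-16/7) = -8/21)
1/((-19552 + 8640)/(19141 - 1734) + K(-1*(-37), 33)) = 1/((-19552 + 8640)/(19141 - 1734) - 8/21) = 1/(-10912/17407 - 8/21) = 1/(-368408/365547) = -365547/368408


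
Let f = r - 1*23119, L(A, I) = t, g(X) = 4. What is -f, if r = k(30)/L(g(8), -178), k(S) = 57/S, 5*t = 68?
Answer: 3144165/136 ≈ 23119.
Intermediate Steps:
t = 68/5 (t = (⅕)*68 = 68/5 ≈ 13.600)
L(A, I) = 68/5
r = 19/136 (r = (57/30)/(68/5) = (57*(1/30))*(5/68) = (19/10)*(5/68) = 19/136 ≈ 0.13971)
f = -3144165/136 (f = 19/136 - 1*23119 = 19/136 - 23119 = -3144165/136 ≈ -23119.)
-f = -1*(-3144165/136) = 3144165/136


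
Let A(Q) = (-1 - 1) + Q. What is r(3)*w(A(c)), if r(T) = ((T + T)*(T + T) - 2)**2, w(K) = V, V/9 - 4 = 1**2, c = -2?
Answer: 52020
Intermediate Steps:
A(Q) = -2 + Q
V = 45 (V = 36 + 9*1**2 = 36 + 9*1 = 36 + 9 = 45)
w(K) = 45
r(T) = (-2 + 4*T**2)**2 (r(T) = ((2*T)*(2*T) - 2)**2 = (4*T**2 - 2)**2 = (-2 + 4*T**2)**2)
r(3)*w(A(c)) = (4*(-1 + 2*3**2)**2)*45 = (4*(-1 + 2*9)**2)*45 = (4*(-1 + 18)**2)*45 = (4*17**2)*45 = (4*289)*45 = 1156*45 = 52020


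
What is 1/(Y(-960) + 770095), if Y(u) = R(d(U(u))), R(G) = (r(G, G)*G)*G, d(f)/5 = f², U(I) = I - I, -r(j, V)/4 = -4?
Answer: 1/770095 ≈ 1.2985e-6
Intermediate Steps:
r(j, V) = 16 (r(j, V) = -4*(-4) = 16)
U(I) = 0
d(f) = 5*f²
R(G) = 16*G² (R(G) = (16*G)*G = 16*G²)
Y(u) = 0 (Y(u) = 16*(5*0²)² = 16*(5*0)² = 16*0² = 16*0 = 0)
1/(Y(-960) + 770095) = 1/(0 + 770095) = 1/770095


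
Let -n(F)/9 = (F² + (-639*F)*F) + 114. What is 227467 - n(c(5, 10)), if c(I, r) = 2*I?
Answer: -345707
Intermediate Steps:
n(F) = -1026 + 5742*F² (n(F) = -9*((F² + (-639*F)*F) + 114) = -9*((F² - 639*F²) + 114) = -9*(-638*F² + 114) = -9*(114 - 638*F²) = -1026 + 5742*F²)
227467 - n(c(5, 10)) = 227467 - (-1026 + 5742*(2*5)²) = 227467 - (-1026 + 5742*10²) = 227467 - (-1026 + 5742*100) = 227467 - (-1026 + 574200) = 227467 - 1*573174 = 227467 - 573174 = -345707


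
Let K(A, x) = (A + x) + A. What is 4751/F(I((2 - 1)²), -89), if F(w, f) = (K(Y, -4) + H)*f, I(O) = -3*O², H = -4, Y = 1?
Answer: 4751/534 ≈ 8.8970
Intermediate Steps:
K(A, x) = x + 2*A
F(w, f) = -6*f (F(w, f) = ((-4 + 2*1) - 4)*f = ((-4 + 2) - 4)*f = (-2 - 4)*f = -6*f)
4751/F(I((2 - 1)²), -89) = 4751/((-6*(-89))) = 4751/534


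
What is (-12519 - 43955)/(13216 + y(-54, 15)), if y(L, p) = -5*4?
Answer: -28237/6598 ≈ -4.2796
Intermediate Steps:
y(L, p) = -20
(-12519 - 43955)/(13216 + y(-54, 15)) = (-12519 - 43955)/(13216 - 20) = -56474/13196 = -56474*1/13196 = -28237/6598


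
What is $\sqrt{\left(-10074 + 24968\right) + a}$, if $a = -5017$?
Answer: $\sqrt{9877} \approx 99.383$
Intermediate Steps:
$\sqrt{\left(-10074 + 24968\right) + a} = \sqrt{\left(-10074 + 24968\right) - 5017} = \sqrt{14894 - 5017} = \sqrt{9877}$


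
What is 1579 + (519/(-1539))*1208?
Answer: 601043/513 ≈ 1171.6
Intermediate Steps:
1579 + (519/(-1539))*1208 = 1579 + (519*(-1/1539))*1208 = 1579 - 173/513*1208 = 1579 - 208984/513 = 601043/513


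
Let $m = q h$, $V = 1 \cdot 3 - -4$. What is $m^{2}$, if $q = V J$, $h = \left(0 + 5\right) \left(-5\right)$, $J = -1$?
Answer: $30625$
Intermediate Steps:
$h = -25$ ($h = 5 \left(-5\right) = -25$)
$V = 7$ ($V = 3 + 4 = 7$)
$q = -7$ ($q = 7 \left(-1\right) = -7$)
$m = 175$ ($m = \left(-7\right) \left(-25\right) = 175$)
$m^{2} = 175^{2} = 30625$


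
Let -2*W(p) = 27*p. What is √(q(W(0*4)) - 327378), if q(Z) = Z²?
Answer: I*√327378 ≈ 572.17*I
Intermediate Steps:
W(p) = -27*p/2
√(q(W(0*4)) - 327378) = √((-0*4)² - 327378) = √((-27/2*0)² - 327378) = √(0² - 327378) = √(0 - 327378) = √(-327378) = I*√327378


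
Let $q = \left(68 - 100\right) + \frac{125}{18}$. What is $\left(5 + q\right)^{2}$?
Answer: $\frac{130321}{324} \approx 402.23$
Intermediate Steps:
$q = - \frac{451}{18}$ ($q = -32 + 125 \cdot \frac{1}{18} = -32 + \frac{125}{18} = - \frac{451}{18} \approx -25.056$)
$\left(5 + q\right)^{2} = \left(5 - \frac{451}{18}\right)^{2} = \left(- \frac{361}{18}\right)^{2} = \frac{130321}{324}$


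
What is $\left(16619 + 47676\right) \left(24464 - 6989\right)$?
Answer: $1123555125$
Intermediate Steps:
$\left(16619 + 47676\right) \left(24464 - 6989\right) = 64295 \cdot 17475 = 1123555125$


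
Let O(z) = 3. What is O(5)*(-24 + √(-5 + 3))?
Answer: -72 + 3*I*√2 ≈ -72.0 + 4.2426*I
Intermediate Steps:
O(5)*(-24 + √(-5 + 3)) = 3*(-24 + √(-5 + 3)) = 3*(-24 + √(-2)) = 3*(-24 + I*√2) = -72 + 3*I*√2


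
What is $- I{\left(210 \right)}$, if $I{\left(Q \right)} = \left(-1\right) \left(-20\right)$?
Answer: $-20$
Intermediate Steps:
$I{\left(Q \right)} = 20$
$- I{\left(210 \right)} = \left(-1\right) 20 = -20$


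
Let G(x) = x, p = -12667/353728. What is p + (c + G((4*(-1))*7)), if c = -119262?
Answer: -42196225787/353728 ≈ -1.1929e+5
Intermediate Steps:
p = -12667/353728 (p = -12667*1/353728 = -12667/353728 ≈ -0.035810)
p + (c + G((4*(-1))*7)) = -12667/353728 + (-119262 + (4*(-1))*7) = -12667/353728 + (-119262 - 4*7) = -12667/353728 + (-119262 - 28) = -12667/353728 - 119290 = -42196225787/353728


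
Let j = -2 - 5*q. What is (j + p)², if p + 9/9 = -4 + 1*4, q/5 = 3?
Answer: 6084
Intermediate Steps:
q = 15 (q = 5*3 = 15)
p = -1 (p = -1 + (-4 + 1*4) = -1 + (-4 + 4) = -1 + 0 = -1)
j = -77 (j = -2 - 5*15 = -2 - 75 = -77)
(j + p)² = (-77 - 1)² = (-78)² = 6084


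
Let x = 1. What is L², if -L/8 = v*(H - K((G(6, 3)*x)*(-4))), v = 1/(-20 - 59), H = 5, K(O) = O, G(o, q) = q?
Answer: 18496/6241 ≈ 2.9636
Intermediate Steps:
v = -1/79 (v = 1/(-79) = -1/79 ≈ -0.012658)
L = 136/79 (L = -(-8)*(5 - 3*1*(-4))/79 = -(-8)*(5 - 3*(-4))/79 = -(-8)*(5 - 1*(-12))/79 = -(-8)*(5 + 12)/79 = -(-8)*17/79 = -8*(-17/79) = 136/79 ≈ 1.7215)
L² = (136/79)² = 18496/6241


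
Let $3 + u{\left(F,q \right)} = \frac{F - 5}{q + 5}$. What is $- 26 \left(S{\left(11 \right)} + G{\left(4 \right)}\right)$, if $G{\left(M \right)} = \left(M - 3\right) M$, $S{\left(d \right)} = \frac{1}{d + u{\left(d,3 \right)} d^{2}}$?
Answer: $- \frac{108576}{1045} \approx -103.9$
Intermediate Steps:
$u{\left(F,q \right)} = -3 + \frac{-5 + F}{5 + q}$ ($u{\left(F,q \right)} = -3 + \frac{F - 5}{q + 5} = -3 + \frac{-5 + F}{5 + q}$)
$S{\left(d \right)} = \frac{1}{d + d^{2} \left(- \frac{29}{8} + \frac{d}{8}\right)}$ ($S{\left(d \right)} = \frac{1}{d + \frac{-20 + d - 9}{5 + 3} d^{2}} = \frac{1}{d + \frac{-20 + d - 9}{8} d^{2}} = \frac{1}{d + \frac{-29 + d}{8} d^{2}} = \frac{1}{d + \left(- \frac{29}{8} + \frac{d}{8}\right) d^{2}} = \frac{1}{d + d^{2} \left(- \frac{29}{8} + \frac{d}{8}\right)}$)
$G{\left(M \right)} = M \left(-3 + M\right)$ ($G{\left(M \right)} = \left(-3 + M\right) M = M \left(-3 + M\right)$)
$- 26 \left(S{\left(11 \right)} + G{\left(4 \right)}\right) = - 26 \left(\frac{8}{11 \left(8 + 11 \left(-29 + 11\right)\right)} + 4 \left(-3 + 4\right)\right) = - 26 \left(8 \cdot \frac{1}{11} \frac{1}{8 + 11 \left(-18\right)} + 4 \cdot 1\right) = - 26 \left(8 \cdot \frac{1}{11} \frac{1}{8 - 198} + 4\right) = - 26 \left(8 \cdot \frac{1}{11} \frac{1}{-190} + 4\right) = - 26 \left(8 \cdot \frac{1}{11} \left(- \frac{1}{190}\right) + 4\right) = - 26 \left(- \frac{4}{1045} + 4\right) = \left(-26\right) \frac{4176}{1045} = - \frac{108576}{1045}$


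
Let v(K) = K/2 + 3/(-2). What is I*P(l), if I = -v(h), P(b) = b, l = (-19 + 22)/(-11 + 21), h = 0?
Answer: 9/20 ≈ 0.45000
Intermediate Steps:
v(K) = -3/2 + K/2 (v(K) = K*(½) + 3*(-½) = K/2 - 3/2 = -3/2 + K/2)
l = 3/10 ≈ 0.30000
I = 3/2 (I = -(-3/2 + (½)*0) = -(-3/2 + 0) = -1*(-3/2) = 3/2 ≈ 1.5000)
I*P(l) = (3/2)*(3/10) = 9/20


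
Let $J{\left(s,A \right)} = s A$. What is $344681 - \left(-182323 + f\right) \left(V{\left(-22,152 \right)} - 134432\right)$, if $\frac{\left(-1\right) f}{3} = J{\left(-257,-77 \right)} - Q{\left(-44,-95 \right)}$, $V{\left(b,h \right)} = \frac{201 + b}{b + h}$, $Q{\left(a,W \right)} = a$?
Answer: $- \frac{2113015934426}{65} \approx -3.2508 \cdot 10^{10}$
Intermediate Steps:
$J{\left(s,A \right)} = A s$
$V{\left(b,h \right)} = \frac{201 + b}{b + h}$
$f = -59499$ ($f = - 3 \left(\left(-77\right) \left(-257\right) - -44\right) = - 3 \left(19789 + 44\right) = \left(-3\right) 19833 = -59499$)
$344681 - \left(-182323 + f\right) \left(V{\left(-22,152 \right)} - 134432\right) = 344681 - \left(-182323 - 59499\right) \left(\frac{201 - 22}{-22 + 152} - 134432\right) = 344681 - - 241822 \left(\frac{1}{130} \cdot 179 - 134432\right) = 344681 - - 241822 \left(\frac{179}{130} - 134432\right) = 344681 - \left(-241822\right) \left(- \frac{17475981}{130}\right) = 344681 - \frac{2113038338691}{65} = - \frac{2113015934426}{65}$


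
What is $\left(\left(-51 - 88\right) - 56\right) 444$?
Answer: $-86580$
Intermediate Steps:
$\left(\left(-51 - 88\right) - 56\right) 444 = \left(-139 - 56\right) 444 = \left(-195\right) 444 = -86580$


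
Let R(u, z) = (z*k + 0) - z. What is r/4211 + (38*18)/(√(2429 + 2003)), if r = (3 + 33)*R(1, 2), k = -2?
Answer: -216/4211 + 171*√277/277 ≈ 10.223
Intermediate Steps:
R(u, z) = -3*z (R(u, z) = (z*(-2) + 0) - z = (-2*z + 0) - z = -2*z - z = -3*z)
r = -216 (r = (3 + 33)*(-3*2) = 36*(-6) = -216)
r/4211 + (38*18)/(√(2429 + 2003)) = -216/4211 + (38*18)/(√(2429 + 2003)) = -216*1/4211 + 684/(√4432) = -216/4211 + 684/((4*√277)) = -216/4211 + 684*(√277/1108) = -216/4211 + 171*√277/277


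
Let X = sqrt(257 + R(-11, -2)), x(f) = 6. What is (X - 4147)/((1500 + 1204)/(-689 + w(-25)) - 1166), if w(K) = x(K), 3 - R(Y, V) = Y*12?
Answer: 2832401/799082 - 4781*sqrt(2)/399541 ≈ 3.5276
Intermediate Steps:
R(Y, V) = 3 - 12*Y (R(Y, V) = 3 - Y*12 = 3 - 12*Y)
X = 14*sqrt(2) (X = sqrt(257 + (3 - 12*(-11))) = sqrt(257 + (3 + 132)) = sqrt(257 + 135) = sqrt(392) = 14*sqrt(2) ≈ 19.799)
w(K) = 6
(X - 4147)/((1500 + 1204)/(-689 + w(-25)) - 1166) = (14*sqrt(2) - 4147)/((1500 + 1204)/(-689 + 6) - 1166) = (-4147 + 14*sqrt(2))/(2704/(-683) - 1166) = (-4147 + 14*sqrt(2))/(2704*(-1/683) - 1166) = (-4147 + 14*sqrt(2))/(-2704/683 - 1166) = (-4147 + 14*sqrt(2))/(-799082/683) = (-4147 + 14*sqrt(2))*(-683/799082) = 2832401/799082 - 4781*sqrt(2)/399541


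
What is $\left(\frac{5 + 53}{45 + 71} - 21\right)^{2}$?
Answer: $\frac{1681}{4} \approx 420.25$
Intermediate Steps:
$\left(\frac{5 + 53}{45 + 71} - 21\right)^{2} = \left(\frac{58}{116} - 21\right)^{2} = \left(58 \cdot \frac{1}{116} - 21\right)^{2} = \left(\frac{1}{2} - 21\right)^{2} = \left(- \frac{41}{2}\right)^{2} = \frac{1681}{4}$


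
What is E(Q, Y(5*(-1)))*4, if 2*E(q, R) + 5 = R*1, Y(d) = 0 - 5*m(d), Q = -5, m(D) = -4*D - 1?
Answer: -200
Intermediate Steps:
m(D) = -1 - 4*D
Y(d) = 5 + 20*d (Y(d) = 0 - 5*(-1 - 4*d) = 0 + (5 + 20*d) = 5 + 20*d)
E(q, R) = -5/2 + R/2 (E(q, R) = -5/2 + (R*1)/2 = -5/2 + R/2)
E(Q, Y(5*(-1)))*4 = (-5/2 + (5 + 20*(5*(-1)))/2)*4 = (-5/2 + (5 + 20*(-5))/2)*4 = (-5/2 + (5 - 100)/2)*4 = (-5/2 + (½)*(-95))*4 = (-5/2 - 95/2)*4 = -50*4 = -200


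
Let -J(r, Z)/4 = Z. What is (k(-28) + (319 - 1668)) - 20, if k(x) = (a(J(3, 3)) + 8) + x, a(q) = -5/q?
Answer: -16663/12 ≈ -1388.6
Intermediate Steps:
J(r, Z) = -4*Z
k(x) = 101/12 + x (k(x) = (-5/((-4*3)) + 8) + x = (-5/(-12) + 8) + x = (-5*(-1/12) + 8) + x = (5/12 + 8) + x = 101/12 + x)
(k(-28) + (319 - 1668)) - 20 = ((101/12 - 28) + (319 - 1668)) - 20 = (-235/12 - 1349) - 20 = -16423/12 - 20 = -16663/12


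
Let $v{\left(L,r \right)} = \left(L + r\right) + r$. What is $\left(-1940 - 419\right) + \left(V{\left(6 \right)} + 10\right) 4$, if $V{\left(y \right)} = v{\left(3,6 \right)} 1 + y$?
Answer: $-2235$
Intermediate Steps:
$v{\left(L,r \right)} = L + 2 r$
$V{\left(y \right)} = 15 + y$ ($V{\left(y \right)} = \left(3 + 2 \cdot 6\right) 1 + y = \left(3 + 12\right) 1 + y = 15 \cdot 1 + y = 15 + y$)
$\left(-1940 - 419\right) + \left(V{\left(6 \right)} + 10\right) 4 = \left(-1940 - 419\right) + \left(\left(15 + 6\right) + 10\right) 4 = -2359 + \left(21 + 10\right) 4 = -2359 + 31 \cdot 4 = -2359 + 124 = -2235$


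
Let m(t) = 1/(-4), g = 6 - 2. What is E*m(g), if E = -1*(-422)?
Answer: -211/2 ≈ -105.50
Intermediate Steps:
g = 4
m(t) = -1/4
E = 422
E*m(g) = 422*(-1/4) = -211/2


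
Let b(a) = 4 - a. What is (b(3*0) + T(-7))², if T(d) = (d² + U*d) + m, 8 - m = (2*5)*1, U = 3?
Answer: 900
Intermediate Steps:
m = -2 (m = 8 - 2*5 = 8 - 10 = -2)
T(d) = -2 + d² + 3*d (T(d) = (d² + 3*d) - 2 = -2 + d² + 3*d)
(b(3*0) + T(-7))² = ((4 - 3*0) + (-2 + (-7)² + 3*(-7)))² = ((4 - 1*0) + (-2 + 49 - 21))² = ((4 + 0) + 26)² = (4 + 26)² = 30² = 900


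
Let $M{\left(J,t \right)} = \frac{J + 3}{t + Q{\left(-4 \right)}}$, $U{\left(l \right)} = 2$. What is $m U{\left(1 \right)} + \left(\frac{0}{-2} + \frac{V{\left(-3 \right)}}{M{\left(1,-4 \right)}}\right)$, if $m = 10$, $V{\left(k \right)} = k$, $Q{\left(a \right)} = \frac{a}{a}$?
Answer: $\frac{89}{4} \approx 22.25$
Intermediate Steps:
$Q{\left(a \right)} = 1$
$M{\left(J,t \right)} = \frac{3 + J}{1 + t}$ ($M{\left(J,t \right)} = \frac{J + 3}{t + 1} = \frac{3 + J}{1 + t}$)
$m U{\left(1 \right)} + \left(\frac{0}{-2} + \frac{V{\left(-3 \right)}}{M{\left(1,-4 \right)}}\right) = 10 \cdot 2 + \left(\frac{0}{-2} - \frac{3}{\frac{1}{1 - 4} \left(3 + 1\right)}\right) = 20 + \left(0 \left(- \frac{1}{2}\right) - \frac{3}{\frac{1}{-3} \cdot 4}\right) = 20 + \left(0 - \frac{3}{\left(- \frac{1}{3}\right) 4}\right) = 20 + \left(0 - \frac{3}{- \frac{4}{3}}\right) = 20 + \left(0 - - \frac{9}{4}\right) = 20 + \left(0 + \frac{9}{4}\right) = 20 + \frac{9}{4} = \frac{89}{4}$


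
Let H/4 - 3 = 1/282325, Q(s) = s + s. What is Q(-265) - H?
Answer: -153020154/282325 ≈ -542.00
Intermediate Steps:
Q(s) = 2*s
H = 3387904/282325 (H = 12 + 4/282325 = 3387904/282325 ≈ 12.000)
Q(-265) - H = 2*(-265) - 1*3387904/282325 = -530 - 3387904/282325 = -153020154/282325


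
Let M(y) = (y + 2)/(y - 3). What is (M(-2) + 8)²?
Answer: 64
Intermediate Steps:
M(y) = (2 + y)/(-3 + y)
(M(-2) + 8)² = ((2 - 2)/(-3 - 2) + 8)² = (0/(-5) + 8)² = (-⅕*0 + 8)² = (0 + 8)² = 8² = 64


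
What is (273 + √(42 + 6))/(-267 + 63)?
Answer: -91/68 - √3/51 ≈ -1.3722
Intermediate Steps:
(273 + √(42 + 6))/(-267 + 63) = (273 + √48)/(-204) = (273 + 4*√3)*(-1/204) = -91/68 - √3/51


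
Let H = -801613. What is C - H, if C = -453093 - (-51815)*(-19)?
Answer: -635965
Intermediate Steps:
C = -1437578 (C = -453093 - 1*984485 = -453093 - 984485 = -1437578)
C - H = -1437578 - 1*(-801613) = -1437578 + 801613 = -635965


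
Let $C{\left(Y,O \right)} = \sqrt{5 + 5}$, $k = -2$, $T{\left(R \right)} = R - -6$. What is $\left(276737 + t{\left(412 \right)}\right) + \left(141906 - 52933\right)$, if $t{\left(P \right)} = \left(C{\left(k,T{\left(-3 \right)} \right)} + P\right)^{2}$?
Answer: $535464 + 824 \sqrt{10} \approx 5.3807 \cdot 10^{5}$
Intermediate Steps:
$T{\left(R \right)} = 6 + R$ ($T{\left(R \right)} = R + 6 = 6 + R$)
$C{\left(Y,O \right)} = \sqrt{10}$
$t{\left(P \right)} = \left(P + \sqrt{10}\right)^{2}$ ($t{\left(P \right)} = \left(\sqrt{10} + P\right)^{2} = \left(P + \sqrt{10}\right)^{2}$)
$\left(276737 + t{\left(412 \right)}\right) + \left(141906 - 52933\right) = \left(276737 + \left(412 + \sqrt{10}\right)^{2}\right) + \left(141906 - 52933\right) = \left(276737 + \left(412 + \sqrt{10}\right)^{2}\right) + 88973 = 365710 + \left(412 + \sqrt{10}\right)^{2}$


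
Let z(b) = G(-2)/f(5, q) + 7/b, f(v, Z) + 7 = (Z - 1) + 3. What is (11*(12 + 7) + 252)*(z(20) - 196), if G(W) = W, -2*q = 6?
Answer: -450397/5 ≈ -90079.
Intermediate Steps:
q = -3 (q = -½*6 = -3)
f(v, Z) = -5 + Z (f(v, Z) = -7 + ((Z - 1) + 3) = -7 + ((-1 + Z) + 3) = -7 + (2 + Z) = -5 + Z)
z(b) = ¼ + 7/b (z(b) = -2/(-5 - 3) + 7/b = -2/(-8) + 7/b = -2*(-⅛) + 7/b = ¼ + 7/b)
(11*(12 + 7) + 252)*(z(20) - 196) = (11*(12 + 7) + 252)*((¼)*(28 + 20)/20 - 196) = (11*19 + 252)*((¼)*(1/20)*48 - 196) = (209 + 252)*(⅗ - 196) = 461*(-977/5) = -450397/5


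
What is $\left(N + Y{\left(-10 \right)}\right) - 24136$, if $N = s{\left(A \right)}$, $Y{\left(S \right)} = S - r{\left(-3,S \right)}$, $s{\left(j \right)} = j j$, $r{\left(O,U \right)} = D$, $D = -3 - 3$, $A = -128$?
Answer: $-7756$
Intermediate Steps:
$D = -6$ ($D = -3 - 3 = -6$)
$r{\left(O,U \right)} = -6$
$s{\left(j \right)} = j^{2}$
$Y{\left(S \right)} = 6 + S$ ($Y{\left(S \right)} = S - -6 = S + 6 = 6 + S$)
$N = 16384$ ($N = \left(-128\right)^{2} = 16384$)
$\left(N + Y{\left(-10 \right)}\right) - 24136 = \left(16384 + \left(6 - 10\right)\right) - 24136 = \left(16384 - 4\right) - 24136 = 16380 - 24136 = -7756$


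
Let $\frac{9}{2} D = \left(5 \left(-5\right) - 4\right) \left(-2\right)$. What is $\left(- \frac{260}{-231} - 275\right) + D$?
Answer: $- \frac{180863}{693} \approx -260.99$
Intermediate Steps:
$D = \frac{116}{9}$ ($D = \frac{2 \left(5 \left(-5\right) - 4\right) \left(-2\right)}{9} = \frac{2 \left(-25 - 4\right) \left(-2\right)}{9} = \frac{2 \left(\left(-29\right) \left(-2\right)\right)}{9} = \frac{2}{9} \cdot 58 = \frac{116}{9} \approx 12.889$)
$\left(- \frac{260}{-231} - 275\right) + D = \left(- \frac{260}{-231} - 275\right) + \frac{116}{9} = \left(\left(-260\right) \left(- \frac{1}{231}\right) - 275\right) + \frac{116}{9} = \left(\frac{260}{231} - 275\right) + \frac{116}{9} = - \frac{63265}{231} + \frac{116}{9} = - \frac{180863}{693}$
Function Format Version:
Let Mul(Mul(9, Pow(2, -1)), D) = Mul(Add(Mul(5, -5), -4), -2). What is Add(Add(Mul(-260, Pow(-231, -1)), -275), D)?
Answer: Rational(-180863, 693) ≈ -260.99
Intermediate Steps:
D = Rational(116, 9) (D = Mul(Rational(2, 9), Mul(Add(Mul(5, -5), -4), -2)) = Mul(Rational(2, 9), Mul(Add(-25, -4), -2)) = Mul(Rational(2, 9), Mul(-29, -2)) = Mul(Rational(2, 9), 58) = Rational(116, 9) ≈ 12.889)
Add(Add(Mul(-260, Pow(-231, -1)), -275), D) = Add(Add(Mul(-260, Pow(-231, -1)), -275), Rational(116, 9)) = Add(Add(Mul(-260, Rational(-1, 231)), -275), Rational(116, 9)) = Add(Add(Rational(260, 231), -275), Rational(116, 9)) = Add(Rational(-63265, 231), Rational(116, 9)) = Rational(-180863, 693)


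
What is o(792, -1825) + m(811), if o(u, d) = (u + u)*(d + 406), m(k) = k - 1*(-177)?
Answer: -2246708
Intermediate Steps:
m(k) = 177 + k (m(k) = k + 177 = 177 + k)
o(u, d) = 2*u*(406 + d) (o(u, d) = (2*u)*(406 + d) = 2*u*(406 + d))
o(792, -1825) + m(811) = 2*792*(406 - 1825) + (177 + 811) = 2*792*(-1419) + 988 = -2247696 + 988 = -2246708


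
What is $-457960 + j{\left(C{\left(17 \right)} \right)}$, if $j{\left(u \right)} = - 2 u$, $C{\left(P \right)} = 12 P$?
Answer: $-458368$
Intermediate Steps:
$-457960 + j{\left(C{\left(17 \right)} \right)} = -457960 - 2 \cdot 12 \cdot 17 = -457960 - 408 = -458368$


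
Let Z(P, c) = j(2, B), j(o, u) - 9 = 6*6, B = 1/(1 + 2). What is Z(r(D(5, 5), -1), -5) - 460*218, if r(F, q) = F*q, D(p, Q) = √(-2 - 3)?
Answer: -100235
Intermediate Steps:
D(p, Q) = I*√5 (D(p, Q) = √(-5) = I*√5)
B = ⅓ (B = 1/3 = ⅓ ≈ 0.33333)
j(o, u) = 45 (j(o, u) = 9 + 6*6 = 9 + 36 = 45)
Z(P, c) = 45
Z(r(D(5, 5), -1), -5) - 460*218 = 45 - 460*218 = 45 - 100280 = -100235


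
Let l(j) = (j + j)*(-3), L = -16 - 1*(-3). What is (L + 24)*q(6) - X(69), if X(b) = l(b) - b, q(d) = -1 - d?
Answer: 406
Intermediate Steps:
L = -13 (L = -16 + 3 = -13)
l(j) = -6*j (l(j) = (2*j)*(-3) = -6*j)
X(b) = -7*b (X(b) = -6*b - b = -7*b)
(L + 24)*q(6) - X(69) = (-13 + 24)*(-1 - 1*6) - (-7)*69 = 11*(-1 - 6) - 1*(-483) = 11*(-7) + 483 = -77 + 483 = 406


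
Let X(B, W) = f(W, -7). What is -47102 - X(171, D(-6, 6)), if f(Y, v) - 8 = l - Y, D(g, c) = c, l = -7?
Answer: -47097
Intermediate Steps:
f(Y, v) = 1 - Y (f(Y, v) = 8 + (-7 - Y) = 1 - Y)
X(B, W) = 1 - W
-47102 - X(171, D(-6, 6)) = -47102 - (1 - 1*6) = -47102 - (1 - 6) = -47102 - 1*(-5) = -47102 + 5 = -47097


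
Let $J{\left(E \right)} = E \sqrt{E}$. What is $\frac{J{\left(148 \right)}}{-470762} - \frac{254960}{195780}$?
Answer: $- \frac{12748}{9789} - \frac{148 \sqrt{37}}{235381} \approx -1.3061$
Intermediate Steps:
$J{\left(E \right)} = E^{\frac{3}{2}}$
$\frac{J{\left(148 \right)}}{-470762} - \frac{254960}{195780} = \frac{148^{\frac{3}{2}}}{-470762} - \frac{254960}{195780} = 296 \sqrt{37} \left(- \frac{1}{470762}\right) - \frac{12748}{9789} = - \frac{148 \sqrt{37}}{235381} - \frac{12748}{9789} = - \frac{12748}{9789} - \frac{148 \sqrt{37}}{235381}$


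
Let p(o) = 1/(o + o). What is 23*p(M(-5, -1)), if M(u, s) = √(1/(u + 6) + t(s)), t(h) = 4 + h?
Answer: 23/4 ≈ 5.7500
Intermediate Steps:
M(u, s) = √(4 + s + 1/(6 + u)) (M(u, s) = √(1/(u + 6) + (4 + s)) = √(1/(6 + u) + (4 + s)) = √(4 + s + 1/(6 + u)))
p(o) = 1/(2*o)
23*p(M(-5, -1)) = 23*(1/(2*(√((1 + (4 - 1)*(6 - 5))/(6 - 5))))) = 23*(1/(2*(√((1 + 3*1)/1)))) = 23*(1/(2*(√(1*(1 + 3))))) = 23*(1/(2*(√(1*4)))) = 23*(1/(2*(√4))) = 23*((½)/2) = 23*((½)*(½)) = 23*(¼) = 23/4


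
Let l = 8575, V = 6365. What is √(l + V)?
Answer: 6*√415 ≈ 122.23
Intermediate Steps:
√(l + V) = √(8575 + 6365) = √14940 = 6*√415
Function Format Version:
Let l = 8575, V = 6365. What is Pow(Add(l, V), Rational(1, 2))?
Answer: Mul(6, Pow(415, Rational(1, 2))) ≈ 122.23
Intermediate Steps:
Pow(Add(l, V), Rational(1, 2)) = Pow(Add(8575, 6365), Rational(1, 2)) = Pow(14940, Rational(1, 2)) = Mul(6, Pow(415, Rational(1, 2)))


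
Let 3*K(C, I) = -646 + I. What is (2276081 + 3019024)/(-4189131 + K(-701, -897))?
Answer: -15885315/12568936 ≈ -1.2639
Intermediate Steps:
K(C, I) = -646/3 + I/3 (K(C, I) = (-646 + I)/3 = -646/3 + I/3)
(2276081 + 3019024)/(-4189131 + K(-701, -897)) = (2276081 + 3019024)/(-4189131 + (-646/3 + (1/3)*(-897))) = 5295105/(-4189131 + (-646/3 - 299)) = 5295105/(-4189131 - 1543/3) = 5295105/(-12568936/3) = 5295105*(-3/12568936) = -15885315/12568936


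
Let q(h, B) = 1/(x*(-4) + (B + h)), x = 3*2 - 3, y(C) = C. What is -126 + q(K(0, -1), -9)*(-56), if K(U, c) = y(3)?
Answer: -1106/9 ≈ -122.89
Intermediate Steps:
x = 3 (x = 6 - 3 = 3)
K(U, c) = 3
q(h, B) = 1/(-12 + B + h) (q(h, B) = 1/(3*(-4) + (B + h)) = 1/(-12 + (B + h)) = 1/(-12 + B + h))
-126 + q(K(0, -1), -9)*(-56) = -126 - 56/(-12 - 9 + 3) = -126 - 56/(-18) = -126 - 1/18*(-56) = -126 + 28/9 = -1106/9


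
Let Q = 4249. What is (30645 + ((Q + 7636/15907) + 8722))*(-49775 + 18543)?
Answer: -21668991092736/15907 ≈ -1.3622e+9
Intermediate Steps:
(30645 + ((Q + 7636/15907) + 8722))*(-49775 + 18543) = (30645 + ((4249 + 7636/15907) + 8722))*(-49775 + 18543) = (30645 + ((4249 + 7636*(1/15907)) + 8722))*(-31232) = (30645 + ((4249 + 7636/15907) + 8722))*(-31232) = (30645 + (67596479/15907 + 8722))*(-31232) = (30645 + 206337333/15907)*(-31232) = (693807348/15907)*(-31232) = -21668991092736/15907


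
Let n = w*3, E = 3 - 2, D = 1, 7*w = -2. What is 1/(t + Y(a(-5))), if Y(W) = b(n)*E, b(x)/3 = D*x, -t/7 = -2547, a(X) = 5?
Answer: 7/124785 ≈ 5.6096e-5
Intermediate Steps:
w = -2/7 (w = (⅐)*(-2) = -2/7 ≈ -0.28571)
E = 1
n = -6/7 (n = -2/7*3 = -6/7 ≈ -0.85714)
t = 17829 (t = -7*(-2547) = 17829)
b(x) = 3*x (b(x) = 3*(1*x) = 3*x)
Y(W) = -18/7 (Y(W) = (3*(-6/7))*1 = -18/7*1 = -18/7)
1/(t + Y(a(-5))) = 1/(17829 - 18/7) = 1/(124785/7) = 7/124785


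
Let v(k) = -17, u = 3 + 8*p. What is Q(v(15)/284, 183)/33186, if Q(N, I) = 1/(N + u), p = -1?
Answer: -142/23844141 ≈ -5.9553e-6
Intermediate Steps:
u = -5 (u = 3 + 8*(-1) = 3 - 8 = -5)
Q(N, I) = 1/(-5 + N) (Q(N, I) = 1/(N - 5) = 1/(-5 + N))
Q(v(15)/284, 183)/33186 = 1/(-5 - 17/284*33186) = (1/33186)/(-5 - 17*1/284) = (1/33186)/(-5 - 17/284) = (1/33186)/(-1437/284) = -284/1437*1/33186 = -142/23844141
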